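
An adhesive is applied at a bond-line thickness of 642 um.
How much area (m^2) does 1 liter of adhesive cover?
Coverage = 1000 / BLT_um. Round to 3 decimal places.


Coverage = 1000 / 642 = 1.558 m^2

1.558


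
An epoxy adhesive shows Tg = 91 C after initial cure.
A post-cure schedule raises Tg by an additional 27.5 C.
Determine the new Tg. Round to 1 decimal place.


New Tg = 91 + 27.5
= 118.5 C

118.5


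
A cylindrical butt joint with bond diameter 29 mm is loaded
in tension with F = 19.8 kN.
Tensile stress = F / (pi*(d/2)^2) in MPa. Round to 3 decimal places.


Area = pi * (29/2)^2 = 660.5199 mm^2
Stress = 19.8*1000 / 660.5199
= 29.976 MPa

29.976


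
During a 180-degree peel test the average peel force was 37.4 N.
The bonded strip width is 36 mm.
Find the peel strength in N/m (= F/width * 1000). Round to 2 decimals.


Peel strength = F/width * 1000
= 37.4 / 36 * 1000
= 1038.89 N/m

1038.89


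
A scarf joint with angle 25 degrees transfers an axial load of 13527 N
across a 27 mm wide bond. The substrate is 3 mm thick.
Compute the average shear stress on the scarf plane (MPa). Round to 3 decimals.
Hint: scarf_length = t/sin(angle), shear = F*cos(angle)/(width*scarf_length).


scarf_length = 3 / sin(25 deg) = 7.0986 mm
cos(25 deg) = 0.906308
shear stress = 13527 * 0.906308 / (27 * 7.0986)
= 63.965 MPa

63.965


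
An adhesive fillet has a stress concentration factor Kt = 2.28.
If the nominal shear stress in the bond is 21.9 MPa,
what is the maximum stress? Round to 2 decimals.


Max stress = 21.9 * 2.28 = 49.93 MPa

49.93


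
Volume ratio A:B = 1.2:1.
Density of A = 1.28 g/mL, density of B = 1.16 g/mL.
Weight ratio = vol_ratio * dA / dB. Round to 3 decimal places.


Wt ratio = 1.2 * 1.28 / 1.16
= 1.324

1.324


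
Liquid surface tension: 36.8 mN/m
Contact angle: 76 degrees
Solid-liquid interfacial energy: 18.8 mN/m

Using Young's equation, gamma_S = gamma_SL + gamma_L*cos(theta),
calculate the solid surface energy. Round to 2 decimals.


gamma_S = 18.8 + 36.8 * cos(76)
= 27.70 mN/m

27.70


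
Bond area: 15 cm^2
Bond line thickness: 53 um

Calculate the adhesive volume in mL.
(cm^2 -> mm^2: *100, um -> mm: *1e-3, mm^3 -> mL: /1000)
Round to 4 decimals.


V = 15*100 * 53*1e-3 / 1000
= 0.0795 mL

0.0795


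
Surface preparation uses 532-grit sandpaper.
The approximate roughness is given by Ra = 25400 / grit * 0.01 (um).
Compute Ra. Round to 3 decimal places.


Ra = 25400 / 532 * 0.01
= 254 / 532
= 0.477 um

0.477


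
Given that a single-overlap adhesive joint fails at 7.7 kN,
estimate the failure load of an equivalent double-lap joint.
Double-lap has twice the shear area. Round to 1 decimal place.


Double-lap factor = 2
Expected load = 7.7 * 2 = 15.4 kN

15.4


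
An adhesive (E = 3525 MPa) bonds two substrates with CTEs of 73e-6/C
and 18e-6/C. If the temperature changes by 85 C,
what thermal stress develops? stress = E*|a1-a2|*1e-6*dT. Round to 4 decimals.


Stress = 3525 * |73 - 18| * 1e-6 * 85
= 16.4794 MPa

16.4794


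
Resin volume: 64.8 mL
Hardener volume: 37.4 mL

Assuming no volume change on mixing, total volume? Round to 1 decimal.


V_total = 64.8 + 37.4 = 102.2 mL

102.2


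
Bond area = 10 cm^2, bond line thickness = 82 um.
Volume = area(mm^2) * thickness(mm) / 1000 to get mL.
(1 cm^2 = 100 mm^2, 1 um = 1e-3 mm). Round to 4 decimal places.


area_mm2 = 10 * 100 = 1000
blt_mm = 82 * 1e-3 = 0.082
vol_mm3 = 1000 * 0.082 = 82.0
vol_mL = 82.0 / 1000 = 0.0820 mL

0.0820


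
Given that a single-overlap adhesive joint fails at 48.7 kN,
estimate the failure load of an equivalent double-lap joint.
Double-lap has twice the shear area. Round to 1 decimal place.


Double-lap factor = 2
Expected load = 48.7 * 2 = 97.4 kN

97.4


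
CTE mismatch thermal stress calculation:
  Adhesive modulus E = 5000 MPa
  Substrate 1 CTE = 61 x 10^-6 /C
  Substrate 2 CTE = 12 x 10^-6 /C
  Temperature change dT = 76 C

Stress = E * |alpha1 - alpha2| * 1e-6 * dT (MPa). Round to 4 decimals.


delta_alpha = |61 - 12| = 49 x 10^-6/C
Stress = 5000 * 49e-6 * 76
= 18.6200 MPa

18.6200


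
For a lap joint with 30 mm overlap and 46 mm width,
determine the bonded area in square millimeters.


Area = 30 * 46 = 1380 mm^2

1380


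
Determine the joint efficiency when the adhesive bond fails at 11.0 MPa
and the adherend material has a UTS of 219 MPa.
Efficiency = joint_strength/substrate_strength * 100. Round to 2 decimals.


Joint efficiency = 11.0 / 219 * 100
= 5.02%

5.02


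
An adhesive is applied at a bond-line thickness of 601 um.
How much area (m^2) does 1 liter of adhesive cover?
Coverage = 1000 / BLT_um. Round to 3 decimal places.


Coverage = 1000 / 601 = 1.664 m^2

1.664


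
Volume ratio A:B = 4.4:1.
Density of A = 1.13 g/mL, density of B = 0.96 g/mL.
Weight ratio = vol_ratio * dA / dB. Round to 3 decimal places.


Wt ratio = 4.4 * 1.13 / 0.96
= 5.179

5.179


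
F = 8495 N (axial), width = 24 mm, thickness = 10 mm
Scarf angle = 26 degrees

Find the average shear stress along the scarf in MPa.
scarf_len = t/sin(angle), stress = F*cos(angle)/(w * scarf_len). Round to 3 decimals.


scarf_len = 10/sin(26 deg) = 22.8117
cos(26 deg) = 0.898794
stress = 8495*0.898794/(24*22.8117) = 13.946 MPa

13.946


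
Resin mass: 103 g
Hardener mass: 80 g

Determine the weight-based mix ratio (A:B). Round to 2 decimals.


Ratio = 103 / 80 = 1.29

1.29


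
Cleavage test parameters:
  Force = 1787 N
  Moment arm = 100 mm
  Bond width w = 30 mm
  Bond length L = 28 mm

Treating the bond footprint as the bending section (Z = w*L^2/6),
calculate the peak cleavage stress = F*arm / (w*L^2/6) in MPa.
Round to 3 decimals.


M = 1787 * 100 = 178700 N*mm
Z = 30 * 28^2 / 6 = 23520 / 6 mm^3
sigma = M / Z = 6 * 178700 / 23520 = 1072200 / 23520
= 45.587 MPa

45.587


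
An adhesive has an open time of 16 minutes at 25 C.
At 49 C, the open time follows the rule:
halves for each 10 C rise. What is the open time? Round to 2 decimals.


Factor = 2^((49-25)/10) = 5.2780
Open time = 16 / 5.2780 = 3.03 min

3.03


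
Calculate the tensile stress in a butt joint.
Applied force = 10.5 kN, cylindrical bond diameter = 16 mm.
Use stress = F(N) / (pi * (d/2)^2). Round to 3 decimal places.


A = pi * 8.0^2 = 201.0619 mm^2
sigma = 10500.0 / 201.0619 = 52.223 MPa

52.223


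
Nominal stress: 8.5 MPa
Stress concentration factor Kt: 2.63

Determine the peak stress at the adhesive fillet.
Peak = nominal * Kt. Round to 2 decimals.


Peak stress = 8.5 * 2.63
= 22.36 MPa

22.36


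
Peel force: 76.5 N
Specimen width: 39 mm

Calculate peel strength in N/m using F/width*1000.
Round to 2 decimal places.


Peel strength = 76.5 / 39 * 1000 = 1961.54 N/m

1961.54


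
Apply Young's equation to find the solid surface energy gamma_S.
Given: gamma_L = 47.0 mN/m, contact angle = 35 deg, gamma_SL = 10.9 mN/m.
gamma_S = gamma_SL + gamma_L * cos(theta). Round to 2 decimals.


theta_rad = 35 * pi/180 = 0.610865
gamma_S = 10.9 + 47.0 * cos(0.610865)
= 49.40 mN/m

49.40


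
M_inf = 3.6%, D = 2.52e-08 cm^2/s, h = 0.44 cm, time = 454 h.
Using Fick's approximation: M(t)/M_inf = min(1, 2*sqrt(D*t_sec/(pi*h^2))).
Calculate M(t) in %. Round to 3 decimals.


t = 1634400 s
ratio = min(1, 2*sqrt(2.52e-08*1634400/(pi*0.1936)))
= 0.520453
M(t) = 3.6 * 0.520453 = 1.874%

1.874


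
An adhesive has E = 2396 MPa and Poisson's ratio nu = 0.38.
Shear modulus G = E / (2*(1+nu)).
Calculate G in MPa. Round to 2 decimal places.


G = 2396 / (2*(1+0.38))
= 2396 / 2.76
= 868.12 MPa

868.12


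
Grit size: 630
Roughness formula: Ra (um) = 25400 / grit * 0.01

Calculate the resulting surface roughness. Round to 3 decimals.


Ra = 25400 / 630 * 0.01
= 0.403 um

0.403


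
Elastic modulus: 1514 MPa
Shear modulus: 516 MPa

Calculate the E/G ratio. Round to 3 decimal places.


E / G = 1514 / 516 = 2.934

2.934


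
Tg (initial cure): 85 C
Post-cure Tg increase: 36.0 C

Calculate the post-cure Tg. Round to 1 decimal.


Post-cure Tg = 85 + 36.0 = 121.0 C

121.0


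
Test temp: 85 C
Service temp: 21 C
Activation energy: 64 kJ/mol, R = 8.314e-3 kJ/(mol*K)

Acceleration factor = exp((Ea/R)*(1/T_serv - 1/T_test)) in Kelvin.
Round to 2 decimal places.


AF = exp((64/0.008314)*(1/294.15 - 1/358.15))
= 107.39

107.39


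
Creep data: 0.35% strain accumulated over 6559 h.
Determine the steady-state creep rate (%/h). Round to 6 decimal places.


Rate = 0.35 / 6559 = 0.000053 %/h

0.000053


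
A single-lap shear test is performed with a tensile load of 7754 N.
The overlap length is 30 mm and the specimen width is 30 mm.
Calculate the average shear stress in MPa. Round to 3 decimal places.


Shear stress = F / (overlap * width)
= 7754 / (30 * 30)
= 7754 / 900
= 8.616 MPa

8.616


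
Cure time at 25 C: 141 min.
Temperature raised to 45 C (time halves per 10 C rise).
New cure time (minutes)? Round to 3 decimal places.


Acceleration factor = 2^(20/10) = 4.0000
New time = 141 / 4.0000 = 35.250 min

35.250


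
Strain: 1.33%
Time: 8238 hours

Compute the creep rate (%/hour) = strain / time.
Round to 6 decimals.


Creep rate = 1.33 / 8238
= 0.000161 %/h

0.000161


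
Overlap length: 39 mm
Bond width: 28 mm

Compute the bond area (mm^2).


Bond area = 39 * 28 = 1092 mm^2

1092


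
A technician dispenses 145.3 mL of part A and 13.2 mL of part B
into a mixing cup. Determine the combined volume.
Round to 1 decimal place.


Combined volume = 145.3 + 13.2
= 158.5 mL

158.5


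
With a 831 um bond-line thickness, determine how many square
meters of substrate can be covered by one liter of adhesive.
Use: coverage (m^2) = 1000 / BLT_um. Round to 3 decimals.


Coverage = 1000 / 831 = 1.203 m^2

1.203


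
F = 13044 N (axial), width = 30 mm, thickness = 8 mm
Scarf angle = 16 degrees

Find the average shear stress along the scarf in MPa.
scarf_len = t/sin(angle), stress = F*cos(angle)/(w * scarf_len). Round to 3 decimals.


scarf_len = 8/sin(16 deg) = 29.0236
cos(16 deg) = 0.961262
stress = 13044*0.961262/(30*29.0236) = 14.401 MPa

14.401


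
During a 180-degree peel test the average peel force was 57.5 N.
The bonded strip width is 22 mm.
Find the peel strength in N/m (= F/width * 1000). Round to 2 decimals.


Peel strength = F/width * 1000
= 57.5 / 22 * 1000
= 2613.64 N/m

2613.64


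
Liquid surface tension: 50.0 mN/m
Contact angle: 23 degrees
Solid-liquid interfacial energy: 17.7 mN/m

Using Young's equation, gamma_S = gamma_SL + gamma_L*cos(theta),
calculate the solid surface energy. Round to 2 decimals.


gamma_S = 17.7 + 50.0 * cos(23)
= 63.73 mN/m

63.73


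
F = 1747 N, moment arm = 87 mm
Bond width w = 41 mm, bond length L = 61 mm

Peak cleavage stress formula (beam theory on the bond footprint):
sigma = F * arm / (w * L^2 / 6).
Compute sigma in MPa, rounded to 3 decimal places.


sigma = (1747 * 87) / (41 * 3721 / 6)
= 151989 * 6 / 152561
= 911934 / 152561
= 5.978 MPa

5.978


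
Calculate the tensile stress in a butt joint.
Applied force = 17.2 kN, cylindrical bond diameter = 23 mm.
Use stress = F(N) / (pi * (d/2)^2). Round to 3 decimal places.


A = pi * 11.5^2 = 415.4756 mm^2
sigma = 17200.0 / 415.4756 = 41.398 MPa

41.398


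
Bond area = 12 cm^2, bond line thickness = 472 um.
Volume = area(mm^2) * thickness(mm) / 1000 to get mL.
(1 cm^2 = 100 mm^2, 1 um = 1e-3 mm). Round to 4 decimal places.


area_mm2 = 12 * 100 = 1200
blt_mm = 472 * 1e-3 = 0.472
vol_mm3 = 1200 * 0.472 = 566.4
vol_mL = 566.4 / 1000 = 0.5664 mL

0.5664


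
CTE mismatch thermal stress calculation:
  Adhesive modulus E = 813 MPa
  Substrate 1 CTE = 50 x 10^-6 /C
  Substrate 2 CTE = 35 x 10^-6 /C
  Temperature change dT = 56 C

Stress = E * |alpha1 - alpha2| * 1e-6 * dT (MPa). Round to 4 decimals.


delta_alpha = |50 - 35| = 15 x 10^-6/C
Stress = 813 * 15e-6 * 56
= 0.6829 MPa

0.6829


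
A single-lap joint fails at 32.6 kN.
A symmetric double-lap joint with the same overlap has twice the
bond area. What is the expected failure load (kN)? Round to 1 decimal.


Double-lap load = 2 * 32.6 = 65.2 kN

65.2


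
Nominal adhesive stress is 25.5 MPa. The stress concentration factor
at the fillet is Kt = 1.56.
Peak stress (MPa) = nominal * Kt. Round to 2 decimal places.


Peak = 25.5 * 1.56 = 39.78 MPa

39.78


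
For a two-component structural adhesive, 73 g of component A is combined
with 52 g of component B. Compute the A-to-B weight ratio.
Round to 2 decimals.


Weight ratio A:B = 73 / 52
= 1.40

1.40


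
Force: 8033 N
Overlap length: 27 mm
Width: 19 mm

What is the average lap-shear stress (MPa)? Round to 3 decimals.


Average shear stress = F / (overlap * width)
= 8033 / (27 * 19)
= 15.659 MPa

15.659


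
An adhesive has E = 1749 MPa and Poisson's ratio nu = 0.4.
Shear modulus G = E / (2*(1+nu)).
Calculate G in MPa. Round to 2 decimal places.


G = 1749 / (2*(1+0.4))
= 1749 / 2.80
= 624.64 MPa

624.64


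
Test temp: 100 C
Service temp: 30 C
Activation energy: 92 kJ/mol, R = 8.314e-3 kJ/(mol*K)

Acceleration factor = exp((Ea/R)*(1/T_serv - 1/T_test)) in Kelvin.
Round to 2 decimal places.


AF = exp((92/0.008314)*(1/303.15 - 1/373.15))
= 941.57

941.57


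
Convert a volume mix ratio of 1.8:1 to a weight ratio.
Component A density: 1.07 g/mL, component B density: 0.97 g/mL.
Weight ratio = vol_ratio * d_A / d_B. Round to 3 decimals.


= 1.8 * 1.07 / 0.97 = 1.986

1.986


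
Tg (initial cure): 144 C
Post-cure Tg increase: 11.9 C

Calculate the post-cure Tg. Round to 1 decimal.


Post-cure Tg = 144 + 11.9 = 155.9 C

155.9


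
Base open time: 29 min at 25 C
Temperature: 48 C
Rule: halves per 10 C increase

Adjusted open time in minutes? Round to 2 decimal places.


Acceleration = 2^((48-25)/10) = 4.9246
Open time = 29 / 4.9246 = 5.89 min

5.89


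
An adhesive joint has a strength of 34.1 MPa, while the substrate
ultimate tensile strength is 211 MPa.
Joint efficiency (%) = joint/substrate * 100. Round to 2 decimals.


Efficiency = 34.1 / 211 * 100
= 16.16%

16.16


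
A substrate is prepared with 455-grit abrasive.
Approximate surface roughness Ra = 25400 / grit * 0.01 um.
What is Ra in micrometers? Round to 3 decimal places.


Ra = 25400 / 455 * 0.01 = 0.558 um

0.558


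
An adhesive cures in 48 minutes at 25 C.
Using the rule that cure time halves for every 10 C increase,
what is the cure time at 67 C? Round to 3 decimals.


Factor = 2^((67 - 25) / 10) = 18.3792
Cure time = 48 / 18.3792
= 2.612 minutes

2.612


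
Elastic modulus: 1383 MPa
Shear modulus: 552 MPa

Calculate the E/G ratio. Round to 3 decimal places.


E / G = 1383 / 552 = 2.505

2.505


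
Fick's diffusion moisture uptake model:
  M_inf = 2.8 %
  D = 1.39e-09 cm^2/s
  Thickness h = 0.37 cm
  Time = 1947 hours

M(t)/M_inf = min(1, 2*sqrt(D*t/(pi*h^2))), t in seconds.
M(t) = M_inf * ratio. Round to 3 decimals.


t_sec = 1947 * 3600 = 7009200
ratio = 2*sqrt(1.39e-09*7009200/(pi*0.37^2))
= min(1, 0.301020)
= 0.301020
M(t) = 2.8 * 0.301020 = 0.843 %

0.843


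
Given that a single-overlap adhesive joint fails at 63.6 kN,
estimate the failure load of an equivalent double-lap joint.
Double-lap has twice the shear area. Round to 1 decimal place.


Double-lap factor = 2
Expected load = 63.6 * 2 = 127.2 kN

127.2


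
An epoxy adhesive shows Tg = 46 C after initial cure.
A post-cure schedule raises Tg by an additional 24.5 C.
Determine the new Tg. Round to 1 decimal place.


New Tg = 46 + 24.5
= 70.5 C

70.5


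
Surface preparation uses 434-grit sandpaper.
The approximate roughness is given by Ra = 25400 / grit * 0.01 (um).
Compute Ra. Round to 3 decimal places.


Ra = 25400 / 434 * 0.01
= 254 / 434
= 0.585 um

0.585


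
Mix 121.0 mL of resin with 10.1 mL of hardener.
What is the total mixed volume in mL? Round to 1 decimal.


Total = 121.0 + 10.1 = 131.1 mL

131.1


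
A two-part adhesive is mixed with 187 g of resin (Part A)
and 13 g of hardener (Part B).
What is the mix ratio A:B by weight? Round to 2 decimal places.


Mix ratio = mass_A / mass_B
= 187 / 13
= 14.38

14.38


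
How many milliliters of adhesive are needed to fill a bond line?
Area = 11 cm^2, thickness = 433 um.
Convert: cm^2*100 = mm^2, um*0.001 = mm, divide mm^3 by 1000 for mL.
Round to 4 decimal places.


= (11 * 100) * (433 * 0.001) / 1000
= 0.4763 mL

0.4763


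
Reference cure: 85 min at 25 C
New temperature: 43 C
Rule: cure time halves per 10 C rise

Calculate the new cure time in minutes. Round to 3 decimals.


factor = 2^((43-25)/10) = 3.4822
t_new = 85 / 3.4822 = 24.410 min

24.410


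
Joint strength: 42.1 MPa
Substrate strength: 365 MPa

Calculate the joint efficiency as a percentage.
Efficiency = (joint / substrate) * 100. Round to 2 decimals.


Efficiency = (42.1 / 365) * 100 = 11.53%

11.53


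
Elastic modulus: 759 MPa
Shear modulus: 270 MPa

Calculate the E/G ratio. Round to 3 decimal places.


E / G = 759 / 270 = 2.811

2.811


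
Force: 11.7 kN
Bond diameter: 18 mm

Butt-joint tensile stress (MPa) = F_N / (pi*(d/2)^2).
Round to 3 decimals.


F_N = 11.7 * 1000 = 11700.0 N
A = pi*(9.0)^2 = 254.4690 mm^2
stress = 11700.0 / 254.4690 = 45.978 MPa

45.978


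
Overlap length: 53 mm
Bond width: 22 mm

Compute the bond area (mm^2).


Bond area = 53 * 22 = 1166 mm^2

1166


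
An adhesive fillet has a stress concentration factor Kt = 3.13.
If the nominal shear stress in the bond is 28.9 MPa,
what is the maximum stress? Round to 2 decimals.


Max stress = 28.9 * 3.13 = 90.46 MPa

90.46


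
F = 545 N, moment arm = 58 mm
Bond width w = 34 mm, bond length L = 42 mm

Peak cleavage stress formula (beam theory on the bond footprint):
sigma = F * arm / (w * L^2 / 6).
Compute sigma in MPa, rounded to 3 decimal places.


sigma = (545 * 58) / (34 * 1764 / 6)
= 31610 * 6 / 59976
= 189660 / 59976
= 3.162 MPa

3.162


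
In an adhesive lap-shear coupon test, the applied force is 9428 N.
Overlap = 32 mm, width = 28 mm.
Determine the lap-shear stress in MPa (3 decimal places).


stress = F / (overlap * width)
= 9428 / (32 * 28)
= 10.522 MPa

10.522


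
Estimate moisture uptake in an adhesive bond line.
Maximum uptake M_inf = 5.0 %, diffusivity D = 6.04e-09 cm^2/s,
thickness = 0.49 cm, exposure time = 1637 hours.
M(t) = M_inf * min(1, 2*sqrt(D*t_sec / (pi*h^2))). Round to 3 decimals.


Convert time: 1637 h = 5893200 s
ratio = min(1, 2*sqrt(6.04e-09*5893200/(pi*0.49^2)))
= 0.434463
M(t) = 5.0 * 0.434463 = 2.172%

2.172


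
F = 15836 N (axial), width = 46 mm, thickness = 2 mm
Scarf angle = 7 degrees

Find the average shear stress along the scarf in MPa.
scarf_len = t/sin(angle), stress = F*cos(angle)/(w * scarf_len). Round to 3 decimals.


scarf_len = 2/sin(7 deg) = 16.4110
cos(7 deg) = 0.992546
stress = 15836*0.992546/(46*16.4110) = 20.821 MPa

20.821


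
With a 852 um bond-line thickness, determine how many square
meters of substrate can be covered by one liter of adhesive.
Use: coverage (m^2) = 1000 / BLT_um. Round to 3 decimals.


Coverage = 1000 / 852 = 1.174 m^2

1.174


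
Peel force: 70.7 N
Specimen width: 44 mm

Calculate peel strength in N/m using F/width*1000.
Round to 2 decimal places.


Peel strength = 70.7 / 44 * 1000 = 1606.82 N/m

1606.82


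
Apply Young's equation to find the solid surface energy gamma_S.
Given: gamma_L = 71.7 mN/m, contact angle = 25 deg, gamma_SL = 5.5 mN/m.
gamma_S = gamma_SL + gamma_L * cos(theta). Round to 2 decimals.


theta_rad = 25 * pi/180 = 0.436332
gamma_S = 5.5 + 71.7 * cos(0.436332)
= 70.48 mN/m

70.48


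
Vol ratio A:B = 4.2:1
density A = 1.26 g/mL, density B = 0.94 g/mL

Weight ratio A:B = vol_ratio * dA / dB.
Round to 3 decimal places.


Weight ratio = 4.2 * 1.26 / 0.94
= 5.630

5.630


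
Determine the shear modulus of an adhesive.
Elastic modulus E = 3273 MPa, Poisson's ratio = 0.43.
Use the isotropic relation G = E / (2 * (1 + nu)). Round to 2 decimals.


G = 3273 / (2*(1+0.43)) = 3273 / 2.86
= 1144.41 MPa

1144.41


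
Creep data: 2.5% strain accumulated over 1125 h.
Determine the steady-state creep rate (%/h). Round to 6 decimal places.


Rate = 2.5 / 1125 = 0.002222 %/h

0.002222


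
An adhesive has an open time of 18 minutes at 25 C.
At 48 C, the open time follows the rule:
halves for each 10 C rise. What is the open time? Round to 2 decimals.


Factor = 2^((48-25)/10) = 4.9246
Open time = 18 / 4.9246 = 3.66 min

3.66


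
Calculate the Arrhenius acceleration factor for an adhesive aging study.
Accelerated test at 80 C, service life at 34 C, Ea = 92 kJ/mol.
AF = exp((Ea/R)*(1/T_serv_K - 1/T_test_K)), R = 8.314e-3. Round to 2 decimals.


T_test = 353.15 K, T_serv = 307.15 K
Ea/R = 92 / 0.008314 = 11065.67
AF = exp(11065.67 * (1/307.15 - 1/353.15))
= 109.15

109.15


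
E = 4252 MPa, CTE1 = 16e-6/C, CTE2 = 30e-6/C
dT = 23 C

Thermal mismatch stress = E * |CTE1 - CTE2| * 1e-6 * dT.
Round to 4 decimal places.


= 4252 * 14e-6 * 23
= 1.3691 MPa

1.3691


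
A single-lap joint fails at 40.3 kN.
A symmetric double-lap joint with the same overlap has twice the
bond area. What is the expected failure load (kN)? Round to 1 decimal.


Double-lap load = 2 * 40.3 = 80.6 kN

80.6


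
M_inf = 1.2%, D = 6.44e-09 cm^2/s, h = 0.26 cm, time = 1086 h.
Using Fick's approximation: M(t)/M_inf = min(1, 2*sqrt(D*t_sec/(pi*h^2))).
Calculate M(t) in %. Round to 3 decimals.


t = 3909600 s
ratio = min(1, 2*sqrt(6.44e-09*3909600/(pi*0.0676)))
= 0.688638
M(t) = 1.2 * 0.688638 = 0.826%

0.826


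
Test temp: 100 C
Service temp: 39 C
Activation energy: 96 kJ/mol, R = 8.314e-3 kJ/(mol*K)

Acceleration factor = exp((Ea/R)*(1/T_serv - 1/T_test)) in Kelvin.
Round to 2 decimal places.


AF = exp((96/0.008314)*(1/312.15 - 1/373.15))
= 422.87

422.87


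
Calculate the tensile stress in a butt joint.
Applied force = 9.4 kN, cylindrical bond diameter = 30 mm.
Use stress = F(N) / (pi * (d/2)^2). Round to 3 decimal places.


A = pi * 15.0^2 = 706.8583 mm^2
sigma = 9400.0 / 706.8583 = 13.298 MPa

13.298


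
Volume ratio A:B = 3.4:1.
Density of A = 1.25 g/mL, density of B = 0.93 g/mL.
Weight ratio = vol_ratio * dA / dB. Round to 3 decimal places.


Wt ratio = 3.4 * 1.25 / 0.93
= 4.570

4.570


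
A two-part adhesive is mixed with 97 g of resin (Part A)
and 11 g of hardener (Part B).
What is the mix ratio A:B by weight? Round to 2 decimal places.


Mix ratio = mass_A / mass_B
= 97 / 11
= 8.82

8.82


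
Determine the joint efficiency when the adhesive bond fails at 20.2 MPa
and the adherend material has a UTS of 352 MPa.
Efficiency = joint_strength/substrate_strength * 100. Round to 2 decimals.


Joint efficiency = 20.2 / 352 * 100
= 5.74%

5.74


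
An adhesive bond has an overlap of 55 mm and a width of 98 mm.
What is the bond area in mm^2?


Bond area = overlap * width
= 55 * 98
= 5390 mm^2

5390


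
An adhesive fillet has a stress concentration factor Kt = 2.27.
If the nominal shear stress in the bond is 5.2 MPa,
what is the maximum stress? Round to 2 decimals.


Max stress = 5.2 * 2.27 = 11.80 MPa

11.80


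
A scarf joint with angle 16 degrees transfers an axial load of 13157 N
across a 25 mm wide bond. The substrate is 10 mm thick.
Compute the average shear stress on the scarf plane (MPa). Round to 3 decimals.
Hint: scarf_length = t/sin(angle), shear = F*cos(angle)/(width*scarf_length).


scarf_length = 10 / sin(16 deg) = 36.2796 mm
cos(16 deg) = 0.961262
shear stress = 13157 * 0.961262 / (25 * 36.2796)
= 13.944 MPa

13.944


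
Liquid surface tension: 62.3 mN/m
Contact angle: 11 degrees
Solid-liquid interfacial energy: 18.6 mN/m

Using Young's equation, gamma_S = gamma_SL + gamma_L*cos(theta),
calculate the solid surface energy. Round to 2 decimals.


gamma_S = 18.6 + 62.3 * cos(11)
= 79.76 mN/m

79.76


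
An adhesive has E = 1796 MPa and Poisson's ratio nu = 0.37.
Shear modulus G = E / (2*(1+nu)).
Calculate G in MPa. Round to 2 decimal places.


G = 1796 / (2*(1+0.37))
= 1796 / 2.74
= 655.47 MPa

655.47


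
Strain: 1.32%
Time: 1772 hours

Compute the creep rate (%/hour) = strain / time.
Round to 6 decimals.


Creep rate = 1.32 / 1772
= 0.000745 %/h

0.000745


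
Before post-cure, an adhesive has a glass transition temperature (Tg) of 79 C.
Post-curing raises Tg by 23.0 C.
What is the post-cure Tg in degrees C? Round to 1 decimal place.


Tg_post = Tg_base + delta_Tg
= 79 + 23.0
= 102.0 C

102.0


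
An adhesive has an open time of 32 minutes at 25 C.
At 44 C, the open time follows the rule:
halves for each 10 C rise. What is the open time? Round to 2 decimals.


Factor = 2^((44-25)/10) = 3.7321
Open time = 32 / 3.7321 = 8.57 min

8.57


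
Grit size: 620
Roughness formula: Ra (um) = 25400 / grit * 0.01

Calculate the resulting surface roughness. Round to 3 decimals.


Ra = 25400 / 620 * 0.01
= 0.410 um

0.410


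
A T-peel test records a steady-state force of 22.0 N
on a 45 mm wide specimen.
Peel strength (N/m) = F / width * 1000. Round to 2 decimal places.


Peel strength = 22.0 / 45 * 1000
= 488.89 N/m

488.89


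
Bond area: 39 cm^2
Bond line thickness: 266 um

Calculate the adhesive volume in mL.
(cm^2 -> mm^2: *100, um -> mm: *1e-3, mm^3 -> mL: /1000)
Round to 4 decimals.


V = 39*100 * 266*1e-3 / 1000
= 1.0374 mL

1.0374


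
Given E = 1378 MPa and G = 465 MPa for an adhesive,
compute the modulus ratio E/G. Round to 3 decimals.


E/G ratio = 1378 / 465 = 2.963

2.963


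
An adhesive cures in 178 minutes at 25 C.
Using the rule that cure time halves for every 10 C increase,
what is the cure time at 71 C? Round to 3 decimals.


Factor = 2^((71 - 25) / 10) = 24.2515
Cure time = 178 / 24.2515
= 7.340 minutes

7.340


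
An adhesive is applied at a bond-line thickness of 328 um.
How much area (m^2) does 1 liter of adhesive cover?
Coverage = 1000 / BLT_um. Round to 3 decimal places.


Coverage = 1000 / 328 = 3.049 m^2

3.049


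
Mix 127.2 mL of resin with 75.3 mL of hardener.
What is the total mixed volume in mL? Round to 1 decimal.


Total = 127.2 + 75.3 = 202.5 mL

202.5


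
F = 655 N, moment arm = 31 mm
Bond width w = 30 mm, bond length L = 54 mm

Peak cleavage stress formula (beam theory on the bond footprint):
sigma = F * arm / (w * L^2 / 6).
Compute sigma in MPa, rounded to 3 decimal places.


sigma = (655 * 31) / (30 * 2916 / 6)
= 20305 * 6 / 87480
= 121830 / 87480
= 1.393 MPa

1.393


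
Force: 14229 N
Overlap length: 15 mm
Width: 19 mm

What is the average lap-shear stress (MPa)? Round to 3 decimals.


Average shear stress = F / (overlap * width)
= 14229 / (15 * 19)
= 49.926 MPa

49.926


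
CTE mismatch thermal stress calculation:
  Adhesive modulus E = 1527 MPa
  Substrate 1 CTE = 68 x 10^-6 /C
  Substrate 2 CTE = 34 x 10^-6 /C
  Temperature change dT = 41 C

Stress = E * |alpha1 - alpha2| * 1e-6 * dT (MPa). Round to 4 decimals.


delta_alpha = |68 - 34| = 34 x 10^-6/C
Stress = 1527 * 34e-6 * 41
= 2.1286 MPa

2.1286


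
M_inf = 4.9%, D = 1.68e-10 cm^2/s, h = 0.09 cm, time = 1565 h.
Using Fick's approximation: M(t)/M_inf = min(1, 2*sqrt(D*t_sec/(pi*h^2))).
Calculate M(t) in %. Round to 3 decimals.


t = 5634000 s
ratio = min(1, 2*sqrt(1.68e-10*5634000/(pi*0.0081)))
= 0.385723
M(t) = 4.9 * 0.385723 = 1.890%

1.890


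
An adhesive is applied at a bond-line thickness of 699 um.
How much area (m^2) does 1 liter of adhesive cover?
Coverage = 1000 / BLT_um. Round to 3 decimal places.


Coverage = 1000 / 699 = 1.431 m^2

1.431


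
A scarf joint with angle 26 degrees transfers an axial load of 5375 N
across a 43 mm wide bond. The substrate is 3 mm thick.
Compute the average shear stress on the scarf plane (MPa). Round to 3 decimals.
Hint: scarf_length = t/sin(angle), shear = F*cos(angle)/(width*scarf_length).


scarf_length = 3 / sin(26 deg) = 6.8435 mm
cos(26 deg) = 0.898794
shear stress = 5375 * 0.898794 / (43 * 6.8435)
= 16.417 MPa

16.417


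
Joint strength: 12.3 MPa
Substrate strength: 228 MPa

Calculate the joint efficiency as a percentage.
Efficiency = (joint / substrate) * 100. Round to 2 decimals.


Efficiency = (12.3 / 228) * 100 = 5.39%

5.39


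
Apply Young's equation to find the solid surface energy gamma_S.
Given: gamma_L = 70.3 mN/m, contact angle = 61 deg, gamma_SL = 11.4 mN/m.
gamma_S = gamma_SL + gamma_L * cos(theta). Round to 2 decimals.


theta_rad = 61 * pi/180 = 1.064651
gamma_S = 11.4 + 70.3 * cos(1.064651)
= 45.48 mN/m

45.48


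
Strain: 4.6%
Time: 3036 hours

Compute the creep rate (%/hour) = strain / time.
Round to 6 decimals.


Creep rate = 4.6 / 3036
= 0.001515 %/h

0.001515


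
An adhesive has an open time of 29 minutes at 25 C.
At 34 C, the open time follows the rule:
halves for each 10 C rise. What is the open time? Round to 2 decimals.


Factor = 2^((34-25)/10) = 1.8661
Open time = 29 / 1.8661 = 15.54 min

15.54


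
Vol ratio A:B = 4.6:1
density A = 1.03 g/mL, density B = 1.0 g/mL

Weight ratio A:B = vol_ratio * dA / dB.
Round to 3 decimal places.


Weight ratio = 4.6 * 1.03 / 1.0
= 4.738

4.738


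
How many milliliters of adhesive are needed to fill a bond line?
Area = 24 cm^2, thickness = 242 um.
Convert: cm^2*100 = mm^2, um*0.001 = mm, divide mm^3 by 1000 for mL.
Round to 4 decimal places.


= (24 * 100) * (242 * 0.001) / 1000
= 0.5808 mL

0.5808


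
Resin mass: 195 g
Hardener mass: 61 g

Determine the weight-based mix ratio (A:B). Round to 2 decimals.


Ratio = 195 / 61 = 3.20

3.20


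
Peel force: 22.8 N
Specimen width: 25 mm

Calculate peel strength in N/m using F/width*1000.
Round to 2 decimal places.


Peel strength = 22.8 / 25 * 1000 = 912.00 N/m

912.00


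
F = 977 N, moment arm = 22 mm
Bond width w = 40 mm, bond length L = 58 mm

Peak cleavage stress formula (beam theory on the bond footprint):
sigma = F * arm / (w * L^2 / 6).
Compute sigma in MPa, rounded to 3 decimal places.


sigma = (977 * 22) / (40 * 3364 / 6)
= 21494 * 6 / 134560
= 128964 / 134560
= 0.958 MPa

0.958


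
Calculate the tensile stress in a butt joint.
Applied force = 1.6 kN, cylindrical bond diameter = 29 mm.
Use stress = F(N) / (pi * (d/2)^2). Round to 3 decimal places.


A = pi * 14.5^2 = 660.5199 mm^2
sigma = 1600.0 / 660.5199 = 2.422 MPa

2.422


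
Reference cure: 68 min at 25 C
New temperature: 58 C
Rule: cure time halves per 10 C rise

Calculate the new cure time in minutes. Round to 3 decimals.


factor = 2^((58-25)/10) = 9.8492
t_new = 68 / 9.8492 = 6.904 min

6.904


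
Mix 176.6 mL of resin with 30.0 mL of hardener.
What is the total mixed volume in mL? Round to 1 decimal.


Total = 176.6 + 30.0 = 206.6 mL

206.6


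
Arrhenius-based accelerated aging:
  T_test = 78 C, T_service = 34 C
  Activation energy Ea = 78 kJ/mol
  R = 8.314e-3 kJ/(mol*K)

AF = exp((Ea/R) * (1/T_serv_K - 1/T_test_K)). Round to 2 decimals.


T_test_K = 351.15, T_serv_K = 307.15
AF = exp((78/8.314e-3) * (1/307.15 - 1/351.15))
= 45.94

45.94


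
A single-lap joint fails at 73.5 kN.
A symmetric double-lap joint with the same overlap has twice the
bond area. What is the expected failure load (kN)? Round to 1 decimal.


Double-lap load = 2 * 73.5 = 147.0 kN

147.0


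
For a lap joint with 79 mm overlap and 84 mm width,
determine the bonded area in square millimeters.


Area = 79 * 84 = 6636 mm^2

6636


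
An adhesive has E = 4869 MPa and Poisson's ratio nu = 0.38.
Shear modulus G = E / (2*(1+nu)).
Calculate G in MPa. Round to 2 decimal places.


G = 4869 / (2*(1+0.38))
= 4869 / 2.76
= 1764.13 MPa

1764.13


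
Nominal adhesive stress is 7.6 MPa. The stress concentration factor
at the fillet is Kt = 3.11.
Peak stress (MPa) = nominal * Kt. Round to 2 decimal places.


Peak = 7.6 * 3.11 = 23.64 MPa

23.64


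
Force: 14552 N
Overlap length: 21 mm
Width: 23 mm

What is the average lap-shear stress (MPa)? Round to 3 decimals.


Average shear stress = F / (overlap * width)
= 14552 / (21 * 23)
= 30.128 MPa

30.128


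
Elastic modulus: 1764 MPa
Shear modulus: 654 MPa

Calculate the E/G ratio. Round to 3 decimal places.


E / G = 1764 / 654 = 2.697

2.697


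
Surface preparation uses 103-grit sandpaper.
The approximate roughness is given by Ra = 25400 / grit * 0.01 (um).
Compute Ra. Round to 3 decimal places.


Ra = 25400 / 103 * 0.01
= 254 / 103
= 2.466 um

2.466


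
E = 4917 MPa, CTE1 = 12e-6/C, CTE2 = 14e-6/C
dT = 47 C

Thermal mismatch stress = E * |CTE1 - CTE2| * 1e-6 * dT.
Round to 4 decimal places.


= 4917 * 2e-6 * 47
= 0.4622 MPa

0.4622


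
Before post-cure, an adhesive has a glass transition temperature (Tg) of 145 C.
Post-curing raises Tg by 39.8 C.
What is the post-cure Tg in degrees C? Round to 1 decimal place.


Tg_post = Tg_base + delta_Tg
= 145 + 39.8
= 184.8 C

184.8


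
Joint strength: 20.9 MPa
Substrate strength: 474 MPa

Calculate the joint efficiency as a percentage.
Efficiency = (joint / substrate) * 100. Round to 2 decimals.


Efficiency = (20.9 / 474) * 100 = 4.41%

4.41


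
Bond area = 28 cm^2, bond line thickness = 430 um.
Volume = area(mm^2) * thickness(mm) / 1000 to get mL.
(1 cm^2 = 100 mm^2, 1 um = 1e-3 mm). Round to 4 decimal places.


area_mm2 = 28 * 100 = 2800
blt_mm = 430 * 1e-3 = 0.43
vol_mm3 = 2800 * 0.43 = 1204.0
vol_mL = 1204.0 / 1000 = 1.2040 mL

1.2040


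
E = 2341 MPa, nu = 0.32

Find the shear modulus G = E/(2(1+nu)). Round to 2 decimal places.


G = 2341 / (2 * 1.32)
= 886.74 MPa

886.74


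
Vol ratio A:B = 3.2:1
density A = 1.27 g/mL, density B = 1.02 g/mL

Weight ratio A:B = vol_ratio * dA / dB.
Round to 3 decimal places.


Weight ratio = 3.2 * 1.27 / 1.02
= 3.984

3.984


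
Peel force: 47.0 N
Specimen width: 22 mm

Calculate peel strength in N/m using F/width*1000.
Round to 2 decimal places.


Peel strength = 47.0 / 22 * 1000 = 2136.36 N/m

2136.36


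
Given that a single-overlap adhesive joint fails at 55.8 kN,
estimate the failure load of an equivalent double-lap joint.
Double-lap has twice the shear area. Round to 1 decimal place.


Double-lap factor = 2
Expected load = 55.8 * 2 = 111.6 kN

111.6


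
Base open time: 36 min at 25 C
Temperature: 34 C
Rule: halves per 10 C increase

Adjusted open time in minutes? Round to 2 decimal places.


Acceleration = 2^((34-25)/10) = 1.8661
Open time = 36 / 1.8661 = 19.29 min

19.29


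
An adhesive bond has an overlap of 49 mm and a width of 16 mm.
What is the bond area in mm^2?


Bond area = overlap * width
= 49 * 16
= 784 mm^2

784


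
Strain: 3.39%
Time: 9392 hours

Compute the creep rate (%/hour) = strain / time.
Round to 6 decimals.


Creep rate = 3.39 / 9392
= 0.000361 %/h

0.000361


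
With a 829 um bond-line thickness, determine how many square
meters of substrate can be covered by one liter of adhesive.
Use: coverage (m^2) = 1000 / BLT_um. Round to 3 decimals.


Coverage = 1000 / 829 = 1.206 m^2

1.206


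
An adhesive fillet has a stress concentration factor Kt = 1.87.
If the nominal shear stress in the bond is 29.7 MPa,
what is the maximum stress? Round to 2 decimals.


Max stress = 29.7 * 1.87 = 55.54 MPa

55.54


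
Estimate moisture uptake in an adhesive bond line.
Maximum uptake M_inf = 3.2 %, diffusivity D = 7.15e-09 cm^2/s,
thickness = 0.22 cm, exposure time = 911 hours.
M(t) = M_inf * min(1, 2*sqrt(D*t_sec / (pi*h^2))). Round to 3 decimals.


Convert time: 911 h = 3279600 s
ratio = min(1, 2*sqrt(7.15e-09*3279600/(pi*0.22^2)))
= 0.785409
M(t) = 3.2 * 0.785409 = 2.513%

2.513


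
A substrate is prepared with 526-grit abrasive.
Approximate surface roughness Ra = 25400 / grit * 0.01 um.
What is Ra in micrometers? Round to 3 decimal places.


Ra = 25400 / 526 * 0.01 = 0.483 um

0.483


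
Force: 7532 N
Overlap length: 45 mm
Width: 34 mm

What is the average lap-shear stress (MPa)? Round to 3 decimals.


Average shear stress = F / (overlap * width)
= 7532 / (45 * 34)
= 4.923 MPa

4.923


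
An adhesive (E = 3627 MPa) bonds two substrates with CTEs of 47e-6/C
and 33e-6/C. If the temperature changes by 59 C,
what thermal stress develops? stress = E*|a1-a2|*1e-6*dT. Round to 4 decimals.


Stress = 3627 * |47 - 33| * 1e-6 * 59
= 2.9959 MPa

2.9959


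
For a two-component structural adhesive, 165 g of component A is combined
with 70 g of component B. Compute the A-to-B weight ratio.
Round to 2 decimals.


Weight ratio A:B = 165 / 70
= 2.36

2.36


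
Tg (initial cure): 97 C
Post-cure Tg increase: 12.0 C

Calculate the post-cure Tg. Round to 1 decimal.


Post-cure Tg = 97 + 12.0 = 109.0 C

109.0


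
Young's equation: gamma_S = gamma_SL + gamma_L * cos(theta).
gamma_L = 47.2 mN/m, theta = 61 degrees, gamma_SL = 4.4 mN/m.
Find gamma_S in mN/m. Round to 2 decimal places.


cos(61 deg) = 0.484810
gamma_S = 4.4 + 47.2 * 0.484810
= 27.28 mN/m

27.28


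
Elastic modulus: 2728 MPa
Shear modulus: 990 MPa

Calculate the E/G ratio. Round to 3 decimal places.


E / G = 2728 / 990 = 2.756

2.756


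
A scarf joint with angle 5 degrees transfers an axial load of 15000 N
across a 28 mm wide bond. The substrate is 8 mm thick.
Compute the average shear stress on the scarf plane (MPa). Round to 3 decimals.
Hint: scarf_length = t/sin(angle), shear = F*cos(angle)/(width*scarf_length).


scarf_length = 8 / sin(5 deg) = 91.7897 mm
cos(5 deg) = 0.996195
shear stress = 15000 * 0.996195 / (28 * 91.7897)
= 5.814 MPa

5.814


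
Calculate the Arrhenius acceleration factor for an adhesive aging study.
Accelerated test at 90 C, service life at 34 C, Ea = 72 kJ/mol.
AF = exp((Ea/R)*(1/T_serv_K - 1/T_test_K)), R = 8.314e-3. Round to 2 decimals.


T_test = 363.15 K, T_serv = 307.15 K
Ea/R = 72 / 0.008314 = 8660.09
AF = exp(8660.09 * (1/307.15 - 1/363.15))
= 77.31

77.31


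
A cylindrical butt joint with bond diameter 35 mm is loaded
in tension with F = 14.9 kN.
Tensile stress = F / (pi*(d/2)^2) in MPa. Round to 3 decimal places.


Area = pi * (35/2)^2 = 962.1128 mm^2
Stress = 14.9*1000 / 962.1128
= 15.487 MPa

15.487


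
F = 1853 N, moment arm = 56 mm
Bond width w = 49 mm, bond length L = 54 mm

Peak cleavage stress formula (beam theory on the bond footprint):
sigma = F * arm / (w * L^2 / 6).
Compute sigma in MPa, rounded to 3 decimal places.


sigma = (1853 * 56) / (49 * 2916 / 6)
= 103768 * 6 / 142884
= 622608 / 142884
= 4.357 MPa

4.357


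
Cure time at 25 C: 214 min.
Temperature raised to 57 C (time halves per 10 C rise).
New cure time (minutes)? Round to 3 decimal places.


Acceleration factor = 2^(32/10) = 9.1896
New time = 214 / 9.1896 = 23.287 min

23.287


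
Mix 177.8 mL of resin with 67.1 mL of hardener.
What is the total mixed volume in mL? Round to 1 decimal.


Total = 177.8 + 67.1 = 244.9 mL

244.9


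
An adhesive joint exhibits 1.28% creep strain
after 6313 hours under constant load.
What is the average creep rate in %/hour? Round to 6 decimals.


Creep rate = strain / time
= 1.28 / 6313
= 0.000203 %/h

0.000203


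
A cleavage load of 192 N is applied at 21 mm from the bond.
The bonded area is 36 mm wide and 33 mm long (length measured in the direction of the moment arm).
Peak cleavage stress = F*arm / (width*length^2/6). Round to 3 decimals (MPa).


Moment = 192 * 21 = 4032 N*mm
Section modulus = 36 * 1089 / 6 = 39204 / 6 mm^3
Stress = 4032 / (39204 / 6) = 24192 / 39204
= 0.617 MPa

0.617


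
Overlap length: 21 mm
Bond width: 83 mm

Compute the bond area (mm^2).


Bond area = 21 * 83 = 1743 mm^2

1743


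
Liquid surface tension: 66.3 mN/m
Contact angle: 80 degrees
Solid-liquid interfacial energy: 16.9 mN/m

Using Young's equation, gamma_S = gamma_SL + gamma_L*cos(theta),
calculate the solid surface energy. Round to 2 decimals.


gamma_S = 16.9 + 66.3 * cos(80)
= 28.41 mN/m

28.41
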